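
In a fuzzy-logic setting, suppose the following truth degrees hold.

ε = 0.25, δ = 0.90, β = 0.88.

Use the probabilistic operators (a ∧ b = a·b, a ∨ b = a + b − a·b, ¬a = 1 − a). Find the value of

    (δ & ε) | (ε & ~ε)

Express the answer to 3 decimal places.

0.370

δ & ε = a·b on (0.9000, 0.2500) = 0.2250
~ε = 1 − 0.2500 = 0.7500
ε & ~ε = a·b on (0.2500, 0.7500) = 0.1875
(δ & ε) | (ε & ~ε) = a + b − a·b on (0.2250, 0.1875) = 0.3703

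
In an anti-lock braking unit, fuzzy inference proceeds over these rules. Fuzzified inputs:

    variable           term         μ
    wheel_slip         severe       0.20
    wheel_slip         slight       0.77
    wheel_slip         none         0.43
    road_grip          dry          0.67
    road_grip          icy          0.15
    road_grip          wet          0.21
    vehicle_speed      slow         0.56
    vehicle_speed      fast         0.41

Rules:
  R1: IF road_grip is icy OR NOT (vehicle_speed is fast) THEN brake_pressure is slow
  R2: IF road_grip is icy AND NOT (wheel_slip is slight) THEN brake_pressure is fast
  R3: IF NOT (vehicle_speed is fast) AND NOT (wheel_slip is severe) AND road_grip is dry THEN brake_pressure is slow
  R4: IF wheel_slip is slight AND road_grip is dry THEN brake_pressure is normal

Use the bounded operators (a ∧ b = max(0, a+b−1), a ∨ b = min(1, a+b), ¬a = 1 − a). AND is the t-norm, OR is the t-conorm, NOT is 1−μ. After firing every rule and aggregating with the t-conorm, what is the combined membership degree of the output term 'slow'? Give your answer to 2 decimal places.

0.80

R1: icy=0.15, ¬fast=1−0.41=0.59; OR[min(1, a+b)] → w = 0.74
R2: icy=0.15, ¬slight=1−0.77=0.23; AND[max(0, a+b−1)] → w = 0.00
R3: ¬fast=1−0.41=0.59, ¬severe=1−0.20=0.80, dry=0.67; AND[max(0, a+b−1)] → w = 0.06
R4: slight=0.77, dry=0.67; AND[max(0, a+b−1)] → w = 0.44
Rules with consequent 'slow': {R1, R3} → strengths 0.74, 0.06
Aggregate via t-conorm [min(1, a+b)]: 0.80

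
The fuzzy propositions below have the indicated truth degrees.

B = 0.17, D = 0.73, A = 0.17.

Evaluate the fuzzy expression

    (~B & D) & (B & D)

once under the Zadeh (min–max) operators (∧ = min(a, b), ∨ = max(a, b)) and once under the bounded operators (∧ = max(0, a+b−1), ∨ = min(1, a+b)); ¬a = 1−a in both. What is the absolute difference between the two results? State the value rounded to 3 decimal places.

0.170

Under Zadeh (min–max):
  ~B = 1 − 0.17 = 0.83
  ~B & D = min(a, b) on (0.83, 0.73) = 0.73
  B & D = min(a, b) on (0.17, 0.73) = 0.17
  (~B & D) & (B & D) = min(a, b) on (0.73, 0.17) = 0.17
  → value = 0.1700
Under bounded:
  ~B = 1 − 0.17 = 0.83
  ~B & D = max(0, a+b−1) on (0.83, 0.73) = 0.56
  B & D = max(0, a+b−1) on (0.17, 0.73) = 0.00
  (~B & D) & (B & D) = max(0, a+b−1) on (0.56, 0.00) = 0.00
  → value = 0.0000
|0.1700 − 0.0000| = 0.170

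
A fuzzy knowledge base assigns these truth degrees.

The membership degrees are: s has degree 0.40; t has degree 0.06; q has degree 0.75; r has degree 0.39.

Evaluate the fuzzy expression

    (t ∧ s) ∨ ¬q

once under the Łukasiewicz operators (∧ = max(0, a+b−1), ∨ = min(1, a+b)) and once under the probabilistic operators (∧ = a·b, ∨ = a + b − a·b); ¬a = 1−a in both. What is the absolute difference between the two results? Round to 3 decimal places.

Under Łukasiewicz:
  t ∧ s = max(0, a+b−1) on (0.06, 0.40) = 0.00
  ¬q = 1 − 0.75 = 0.25
  (t ∧ s) ∨ ¬q = min(1, a+b) on (0.00, 0.25) = 0.25
  → value = 0.2500
Under probabilistic:
  t ∧ s = a·b on (0.0600, 0.4000) = 0.0240
  ¬q = 1 − 0.7500 = 0.2500
  (t ∧ s) ∨ ¬q = a + b − a·b on (0.0240, 0.2500) = 0.2680
  → value = 0.2680
|0.2500 − 0.2680| = 0.018

0.018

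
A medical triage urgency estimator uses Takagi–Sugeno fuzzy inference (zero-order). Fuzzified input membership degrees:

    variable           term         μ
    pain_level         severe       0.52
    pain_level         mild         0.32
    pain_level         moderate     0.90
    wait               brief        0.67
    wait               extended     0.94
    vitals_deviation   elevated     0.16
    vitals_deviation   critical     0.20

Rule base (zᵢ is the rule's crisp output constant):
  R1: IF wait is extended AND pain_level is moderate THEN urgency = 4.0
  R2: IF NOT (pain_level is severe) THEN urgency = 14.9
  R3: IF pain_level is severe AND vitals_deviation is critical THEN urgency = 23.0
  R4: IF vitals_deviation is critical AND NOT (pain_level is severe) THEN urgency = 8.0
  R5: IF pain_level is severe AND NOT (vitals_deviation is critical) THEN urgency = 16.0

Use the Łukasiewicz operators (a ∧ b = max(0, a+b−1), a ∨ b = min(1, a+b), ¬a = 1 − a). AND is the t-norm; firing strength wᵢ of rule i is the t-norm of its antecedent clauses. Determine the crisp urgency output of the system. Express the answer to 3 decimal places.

R1 (z=4.0): extended=0.94, moderate=0.90; AND[max(0, a+b−1)] → w = 0.84
R2 (z=14.9): ¬severe=1−0.52=0.48 → w = 0.48
R3 (z=23.0): severe=0.52, critical=0.20; AND[max(0, a+b−1)] → w = 0.00
R4 (z=8.0): critical=0.20, ¬severe=1−0.52=0.48; AND[max(0, a+b−1)] → w = 0.00
R5 (z=16.0): severe=0.52, ¬critical=1−0.20=0.80; AND[max(0, a+b−1)] → w = 0.32
Weighted average = (0.84·4.0 + 0.48·14.9 + 0.00·23.0 + 0.00·8.0 + 0.32·16.0) / (0.84 + 0.48 + 0.00 + 0.00 + 0.32)
  = 15.6320 / 1.6400 = 9.532

9.532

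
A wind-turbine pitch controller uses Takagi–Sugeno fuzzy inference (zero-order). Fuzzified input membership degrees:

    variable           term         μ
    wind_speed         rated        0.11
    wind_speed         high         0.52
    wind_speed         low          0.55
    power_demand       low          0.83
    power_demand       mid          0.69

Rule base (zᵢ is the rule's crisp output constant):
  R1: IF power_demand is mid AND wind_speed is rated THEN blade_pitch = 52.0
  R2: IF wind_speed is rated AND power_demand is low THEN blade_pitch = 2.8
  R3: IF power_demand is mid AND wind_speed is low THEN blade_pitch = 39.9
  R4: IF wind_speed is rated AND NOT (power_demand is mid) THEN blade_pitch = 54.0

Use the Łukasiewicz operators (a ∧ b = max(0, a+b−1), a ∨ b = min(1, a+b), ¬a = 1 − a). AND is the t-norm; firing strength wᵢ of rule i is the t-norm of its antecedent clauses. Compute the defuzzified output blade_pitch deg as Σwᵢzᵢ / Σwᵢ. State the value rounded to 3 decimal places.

39.900

R1 (z=52.0): mid=0.69, rated=0.11; AND[max(0, a+b−1)] → w = 0.00
R2 (z=2.8): rated=0.11, low=0.83; AND[max(0, a+b−1)] → w = 0.00
R3 (z=39.9): mid=0.69, low=0.55; AND[max(0, a+b−1)] → w = 0.24
R4 (z=54.0): rated=0.11, ¬mid=1−0.69=0.31; AND[max(0, a+b−1)] → w = 0.00
Weighted average = (0.00·52.0 + 0.00·2.8 + 0.24·39.9 + 0.00·54.0) / (0.00 + 0.00 + 0.24 + 0.00)
  = 9.5760 / 0.2400 = 39.900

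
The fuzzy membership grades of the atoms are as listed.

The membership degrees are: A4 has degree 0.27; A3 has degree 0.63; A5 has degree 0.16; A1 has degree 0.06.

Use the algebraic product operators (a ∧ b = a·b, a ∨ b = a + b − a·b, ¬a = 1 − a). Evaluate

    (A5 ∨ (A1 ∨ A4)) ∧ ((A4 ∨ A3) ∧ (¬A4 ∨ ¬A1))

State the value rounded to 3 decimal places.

A1 ∨ A4 = a + b − a·b on (0.0600, 0.2700) = 0.3138
A5 ∨ (A1 ∨ A4) = a + b − a·b on (0.1600, 0.3138) = 0.4236
A4 ∨ A3 = a + b − a·b on (0.2700, 0.6300) = 0.7299
¬A4 = 1 − 0.2700 = 0.7300
¬A1 = 1 − 0.0600 = 0.9400
¬A4 ∨ ¬A1 = a + b − a·b on (0.7300, 0.9400) = 0.9838
(A4 ∨ A3) ∧ (¬A4 ∨ ¬A1) = a·b on (0.7299, 0.9838) = 0.7181
(A5 ∨ (A1 ∨ A4)) ∧ ((A4 ∨ A3) ∧ (¬A4 ∨ ¬A1)) = a·b on (0.4236, 0.7181) = 0.3042

0.304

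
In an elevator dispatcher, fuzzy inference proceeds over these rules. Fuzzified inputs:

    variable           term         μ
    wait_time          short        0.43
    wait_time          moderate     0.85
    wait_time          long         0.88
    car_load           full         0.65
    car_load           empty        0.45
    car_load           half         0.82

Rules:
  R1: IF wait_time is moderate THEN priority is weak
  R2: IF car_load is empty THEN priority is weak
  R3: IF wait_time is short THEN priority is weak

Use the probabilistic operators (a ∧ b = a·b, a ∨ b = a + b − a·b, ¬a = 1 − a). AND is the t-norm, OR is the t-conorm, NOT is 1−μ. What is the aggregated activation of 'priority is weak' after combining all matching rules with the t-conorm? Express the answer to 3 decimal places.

R1: moderate=0.85 → w = 0.8500
R2: empty=0.45 → w = 0.4500
R3: short=0.43 → w = 0.4300
Rules with consequent 'weak': {R1, R2, R3} → strengths 0.8500, 0.4500, 0.4300
Aggregate via t-conorm [a + b − a·b]: 0.9530

0.953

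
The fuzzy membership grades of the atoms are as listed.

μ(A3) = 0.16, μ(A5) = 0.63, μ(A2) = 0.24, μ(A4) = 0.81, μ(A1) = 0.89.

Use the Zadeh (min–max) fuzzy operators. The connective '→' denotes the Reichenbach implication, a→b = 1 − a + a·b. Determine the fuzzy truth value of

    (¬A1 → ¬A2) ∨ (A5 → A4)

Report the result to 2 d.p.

¬A1 = 1 − 0.89 = 0.11
¬A2 = 1 − 0.24 = 0.76
¬A1 → ¬A2  [Reichenbach: 1 − a + a·b] with a=0.11, b=0.76 → 0.97
A5 → A4  [Reichenbach: 1 − a + a·b] with a=0.63, b=0.81 → 0.88
(¬A1 → ¬A2) ∨ (A5 → A4) = max(a, b) on (0.97, 0.88) = 0.97

0.97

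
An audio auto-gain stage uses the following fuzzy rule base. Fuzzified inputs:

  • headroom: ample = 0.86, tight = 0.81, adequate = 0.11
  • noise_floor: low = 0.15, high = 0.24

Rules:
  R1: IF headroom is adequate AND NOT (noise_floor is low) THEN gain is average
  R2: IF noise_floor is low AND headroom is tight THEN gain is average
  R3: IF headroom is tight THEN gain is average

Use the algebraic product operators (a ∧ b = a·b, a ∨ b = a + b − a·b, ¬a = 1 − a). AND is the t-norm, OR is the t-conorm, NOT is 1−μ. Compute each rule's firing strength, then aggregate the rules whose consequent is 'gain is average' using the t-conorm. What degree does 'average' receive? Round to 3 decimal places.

R1: adequate=0.11, ¬low=1−0.15=0.85; AND[a·b] → w = 0.0935
R2: low=0.15, tight=0.81; AND[a·b] → w = 0.1215
R3: tight=0.81 → w = 0.8100
Rules with consequent 'average': {R1, R2, R3} → strengths 0.0935, 0.1215, 0.8100
Aggregate via t-conorm [a + b − a·b]: 0.8487

0.849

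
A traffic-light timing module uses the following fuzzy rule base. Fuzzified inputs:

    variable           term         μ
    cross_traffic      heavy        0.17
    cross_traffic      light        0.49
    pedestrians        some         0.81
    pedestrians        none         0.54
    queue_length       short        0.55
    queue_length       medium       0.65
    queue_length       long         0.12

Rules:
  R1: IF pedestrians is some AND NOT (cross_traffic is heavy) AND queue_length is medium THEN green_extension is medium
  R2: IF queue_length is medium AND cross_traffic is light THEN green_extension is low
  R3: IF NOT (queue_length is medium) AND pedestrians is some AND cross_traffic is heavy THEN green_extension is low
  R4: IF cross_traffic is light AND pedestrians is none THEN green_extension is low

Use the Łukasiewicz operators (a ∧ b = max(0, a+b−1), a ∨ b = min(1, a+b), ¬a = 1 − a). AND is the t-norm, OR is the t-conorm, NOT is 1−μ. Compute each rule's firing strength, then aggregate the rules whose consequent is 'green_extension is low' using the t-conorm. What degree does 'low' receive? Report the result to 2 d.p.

0.17

R1: some=0.81, ¬heavy=1−0.17=0.83, medium=0.65; AND[max(0, a+b−1)] → w = 0.29
R2: medium=0.65, light=0.49; AND[max(0, a+b−1)] → w = 0.14
R3: ¬medium=1−0.65=0.35, some=0.81, heavy=0.17; AND[max(0, a+b−1)] → w = 0.00
R4: light=0.49, none=0.54; AND[max(0, a+b−1)] → w = 0.03
Rules with consequent 'low': {R2, R3, R4} → strengths 0.14, 0.00, 0.03
Aggregate via t-conorm [min(1, a+b)]: 0.17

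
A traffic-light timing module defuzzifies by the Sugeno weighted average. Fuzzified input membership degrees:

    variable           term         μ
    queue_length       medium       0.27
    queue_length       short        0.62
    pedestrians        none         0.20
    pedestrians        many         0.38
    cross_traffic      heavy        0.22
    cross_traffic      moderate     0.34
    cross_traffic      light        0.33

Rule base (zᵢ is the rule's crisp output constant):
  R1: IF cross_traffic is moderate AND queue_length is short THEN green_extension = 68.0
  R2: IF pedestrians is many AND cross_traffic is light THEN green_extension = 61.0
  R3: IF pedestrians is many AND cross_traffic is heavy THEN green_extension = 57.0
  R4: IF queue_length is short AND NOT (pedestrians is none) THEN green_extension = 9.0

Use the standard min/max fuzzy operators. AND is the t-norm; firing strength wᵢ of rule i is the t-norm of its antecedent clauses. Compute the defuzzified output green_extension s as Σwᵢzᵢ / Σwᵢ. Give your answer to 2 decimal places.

40.64

R1 (z=68.0): moderate=0.34, short=0.62; AND[min(a, b)] → w = 0.34
R2 (z=61.0): many=0.38, light=0.33; AND[min(a, b)] → w = 0.33
R3 (z=57.0): many=0.38, heavy=0.22; AND[min(a, b)] → w = 0.22
R4 (z=9.0): short=0.62, ¬none=1−0.20=0.80; AND[min(a, b)] → w = 0.62
Weighted average = (0.34·68.0 + 0.33·61.0 + 0.22·57.0 + 0.62·9.0) / (0.34 + 0.33 + 0.22 + 0.62)
  = 61.3700 / 1.5100 = 40.64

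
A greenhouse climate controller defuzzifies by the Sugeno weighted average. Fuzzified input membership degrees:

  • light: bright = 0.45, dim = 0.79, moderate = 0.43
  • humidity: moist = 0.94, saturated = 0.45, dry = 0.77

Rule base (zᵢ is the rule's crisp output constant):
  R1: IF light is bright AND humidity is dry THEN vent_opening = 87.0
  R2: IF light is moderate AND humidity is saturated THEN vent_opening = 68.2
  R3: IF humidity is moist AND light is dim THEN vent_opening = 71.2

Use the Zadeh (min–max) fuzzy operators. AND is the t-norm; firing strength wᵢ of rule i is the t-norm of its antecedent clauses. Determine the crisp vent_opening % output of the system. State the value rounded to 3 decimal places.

74.685

R1 (z=87.0): bright=0.45, dry=0.77; AND[min(a, b)] → w = 0.45
R2 (z=68.2): moderate=0.43, saturated=0.45; AND[min(a, b)] → w = 0.43
R3 (z=71.2): moist=0.94, dim=0.79; AND[min(a, b)] → w = 0.79
Weighted average = (0.45·87.0 + 0.43·68.2 + 0.79·71.2) / (0.45 + 0.43 + 0.79)
  = 124.7240 / 1.6700 = 74.685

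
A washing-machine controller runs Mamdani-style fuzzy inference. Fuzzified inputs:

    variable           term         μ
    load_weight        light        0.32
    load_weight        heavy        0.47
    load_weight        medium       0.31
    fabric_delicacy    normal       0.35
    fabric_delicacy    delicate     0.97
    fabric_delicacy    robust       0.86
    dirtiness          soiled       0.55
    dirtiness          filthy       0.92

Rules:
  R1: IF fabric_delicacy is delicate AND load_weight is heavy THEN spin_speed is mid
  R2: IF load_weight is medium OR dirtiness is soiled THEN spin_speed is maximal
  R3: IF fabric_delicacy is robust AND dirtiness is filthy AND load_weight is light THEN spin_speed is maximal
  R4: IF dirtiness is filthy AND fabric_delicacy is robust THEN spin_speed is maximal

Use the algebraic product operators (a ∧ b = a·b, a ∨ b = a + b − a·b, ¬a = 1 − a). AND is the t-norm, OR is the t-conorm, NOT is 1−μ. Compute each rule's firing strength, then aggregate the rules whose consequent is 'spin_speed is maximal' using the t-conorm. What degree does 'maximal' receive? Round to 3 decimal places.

0.952

R1: delicate=0.97, heavy=0.47; AND[a·b] → w = 0.4559
R2: medium=0.31, soiled=0.55; OR[a + b − a·b] → w = 0.6895
R3: robust=0.86, filthy=0.92, light=0.32; AND[a·b] → w = 0.2532
R4: filthy=0.92, robust=0.86; AND[a·b] → w = 0.7912
Rules with consequent 'maximal': {R2, R3, R4} → strengths 0.6895, 0.2532, 0.7912
Aggregate via t-conorm [a + b − a·b]: 0.9516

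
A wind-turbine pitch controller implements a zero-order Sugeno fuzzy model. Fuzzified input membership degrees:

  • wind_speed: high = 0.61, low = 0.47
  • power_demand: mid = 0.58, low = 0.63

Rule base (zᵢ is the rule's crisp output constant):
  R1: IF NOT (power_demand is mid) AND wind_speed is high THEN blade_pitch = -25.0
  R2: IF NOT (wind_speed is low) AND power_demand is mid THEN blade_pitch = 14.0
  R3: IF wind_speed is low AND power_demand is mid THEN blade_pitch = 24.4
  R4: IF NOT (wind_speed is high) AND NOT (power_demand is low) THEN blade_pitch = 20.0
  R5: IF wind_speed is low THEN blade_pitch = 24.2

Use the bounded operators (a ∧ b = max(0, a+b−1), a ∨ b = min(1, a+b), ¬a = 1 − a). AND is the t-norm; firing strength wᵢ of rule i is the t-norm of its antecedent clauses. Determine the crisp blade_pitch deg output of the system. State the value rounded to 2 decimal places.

20.28

R1 (z=-25.0): ¬mid=1−0.58=0.42, high=0.61; AND[max(0, a+b−1)] → w = 0.03
R2 (z=14.0): ¬low=1−0.47=0.53, mid=0.58; AND[max(0, a+b−1)] → w = 0.11
R3 (z=24.4): low=0.47, mid=0.58; AND[max(0, a+b−1)] → w = 0.05
R4 (z=20.0): ¬high=1−0.61=0.39, ¬low=1−0.63=0.37; AND[max(0, a+b−1)] → w = 0.00
R5 (z=24.2): low=0.47 → w = 0.47
Weighted average = (0.03·-25.0 + 0.11·14.0 + 0.05·24.4 + 0.00·20.0 + 0.47·24.2) / (0.03 + 0.11 + 0.05 + 0.00 + 0.47)
  = 13.3840 / 0.6600 = 20.28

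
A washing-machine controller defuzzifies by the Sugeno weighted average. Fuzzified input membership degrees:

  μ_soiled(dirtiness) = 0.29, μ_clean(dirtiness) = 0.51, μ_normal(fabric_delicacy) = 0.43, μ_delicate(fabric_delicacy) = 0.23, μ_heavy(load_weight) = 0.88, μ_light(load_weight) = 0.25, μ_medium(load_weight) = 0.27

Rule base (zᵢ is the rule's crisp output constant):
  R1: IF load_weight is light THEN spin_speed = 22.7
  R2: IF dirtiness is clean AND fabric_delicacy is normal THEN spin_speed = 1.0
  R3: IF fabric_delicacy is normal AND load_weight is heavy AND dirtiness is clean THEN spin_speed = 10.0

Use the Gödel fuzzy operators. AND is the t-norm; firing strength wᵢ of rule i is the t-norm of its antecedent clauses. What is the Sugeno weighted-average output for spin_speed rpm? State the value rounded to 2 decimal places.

R1 (z=22.7): light=0.25 → w = 0.25
R2 (z=1.0): clean=0.51, normal=0.43; AND[min(a, b)] → w = 0.43
R3 (z=10.0): normal=0.43, heavy=0.88, clean=0.51; AND[min(a, b)] → w = 0.43
Weighted average = (0.25·22.7 + 0.43·1.0 + 0.43·10.0) / (0.25 + 0.43 + 0.43)
  = 10.4050 / 1.1100 = 9.37

9.37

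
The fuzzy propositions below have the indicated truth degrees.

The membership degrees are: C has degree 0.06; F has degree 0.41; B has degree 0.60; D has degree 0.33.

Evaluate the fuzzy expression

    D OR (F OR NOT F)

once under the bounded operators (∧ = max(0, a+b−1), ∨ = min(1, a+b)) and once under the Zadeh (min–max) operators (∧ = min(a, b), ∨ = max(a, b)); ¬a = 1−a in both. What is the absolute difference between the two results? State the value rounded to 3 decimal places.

Under bounded:
  NOT F = 1 − 0.41 = 0.59
  F OR NOT F = min(1, a+b) on (0.41, 0.59) = 1.00
  D OR (F OR NOT F) = min(1, a+b) on (0.33, 1.00) = 1.00
  → value = 1.0000
Under Zadeh (min–max):
  NOT F = 1 − 0.41 = 0.59
  F OR NOT F = max(a, b) on (0.41, 0.59) = 0.59
  D OR (F OR NOT F) = max(a, b) on (0.33, 0.59) = 0.59
  → value = 0.5900
|1.0000 − 0.5900| = 0.410

0.410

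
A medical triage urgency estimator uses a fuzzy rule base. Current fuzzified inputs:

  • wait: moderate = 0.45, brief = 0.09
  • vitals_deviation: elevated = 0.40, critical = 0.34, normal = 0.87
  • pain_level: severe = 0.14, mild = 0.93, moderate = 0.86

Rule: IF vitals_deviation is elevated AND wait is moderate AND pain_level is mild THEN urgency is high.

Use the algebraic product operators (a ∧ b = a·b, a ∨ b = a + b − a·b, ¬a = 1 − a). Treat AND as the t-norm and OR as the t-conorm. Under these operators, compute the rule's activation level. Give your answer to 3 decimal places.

0.167

firing strength: elevated=0.40, moderate=0.45, mild=0.93; AND[a·b] → w = 0.1674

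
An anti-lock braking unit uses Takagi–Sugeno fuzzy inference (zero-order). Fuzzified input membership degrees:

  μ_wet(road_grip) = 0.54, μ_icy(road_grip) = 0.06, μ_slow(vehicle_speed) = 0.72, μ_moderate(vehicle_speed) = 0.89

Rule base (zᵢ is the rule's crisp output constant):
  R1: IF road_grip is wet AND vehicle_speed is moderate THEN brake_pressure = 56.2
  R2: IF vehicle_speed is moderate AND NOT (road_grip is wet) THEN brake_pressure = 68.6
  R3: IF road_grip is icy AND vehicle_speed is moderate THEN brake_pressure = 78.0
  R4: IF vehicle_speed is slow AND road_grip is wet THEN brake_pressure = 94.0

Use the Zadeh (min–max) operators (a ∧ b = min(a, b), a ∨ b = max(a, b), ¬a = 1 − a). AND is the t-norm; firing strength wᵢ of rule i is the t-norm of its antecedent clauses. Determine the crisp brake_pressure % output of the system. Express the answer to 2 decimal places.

R1 (z=56.2): wet=0.54, moderate=0.89; AND[min(a, b)] → w = 0.54
R2 (z=68.6): moderate=0.89, ¬wet=1−0.54=0.46; AND[min(a, b)] → w = 0.46
R3 (z=78.0): icy=0.06, moderate=0.89; AND[min(a, b)] → w = 0.06
R4 (z=94.0): slow=0.72, wet=0.54; AND[min(a, b)] → w = 0.54
Weighted average = (0.54·56.2 + 0.46·68.6 + 0.06·78.0 + 0.54·94.0) / (0.54 + 0.46 + 0.06 + 0.54)
  = 117.3440 / 1.6000 = 73.34

73.34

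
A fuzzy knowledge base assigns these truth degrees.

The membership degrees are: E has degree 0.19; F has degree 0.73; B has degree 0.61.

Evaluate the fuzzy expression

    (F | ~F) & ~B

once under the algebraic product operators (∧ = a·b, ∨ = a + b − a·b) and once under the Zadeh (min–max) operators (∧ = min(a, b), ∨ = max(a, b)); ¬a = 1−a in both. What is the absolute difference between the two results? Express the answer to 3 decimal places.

Under algebraic product:
  ~F = 1 − 0.7300 = 0.2700
  F | ~F = a + b − a·b on (0.7300, 0.2700) = 0.8029
  ~B = 1 − 0.6100 = 0.3900
  (F | ~F) & ~B = a·b on (0.8029, 0.3900) = 0.3131
  → value = 0.3131
Under Zadeh (min–max):
  ~F = 1 − 0.73 = 0.27
  F | ~F = max(a, b) on (0.73, 0.27) = 0.73
  ~B = 1 − 0.61 = 0.39
  (F | ~F) & ~B = min(a, b) on (0.73, 0.39) = 0.39
  → value = 0.3900
|0.3131 − 0.3900| = 0.077

0.077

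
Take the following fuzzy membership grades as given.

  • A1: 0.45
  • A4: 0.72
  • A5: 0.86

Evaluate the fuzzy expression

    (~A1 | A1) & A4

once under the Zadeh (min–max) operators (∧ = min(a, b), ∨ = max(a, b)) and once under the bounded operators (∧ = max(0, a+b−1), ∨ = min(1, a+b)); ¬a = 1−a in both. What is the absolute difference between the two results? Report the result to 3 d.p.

0.170

Under Zadeh (min–max):
  ~A1 = 1 − 0.45 = 0.55
  ~A1 | A1 = max(a, b) on (0.55, 0.45) = 0.55
  (~A1 | A1) & A4 = min(a, b) on (0.55, 0.72) = 0.55
  → value = 0.5500
Under bounded:
  ~A1 = 1 − 0.45 = 0.55
  ~A1 | A1 = min(1, a+b) on (0.55, 0.45) = 1.00
  (~A1 | A1) & A4 = max(0, a+b−1) on (1.00, 0.72) = 0.72
  → value = 0.7200
|0.5500 − 0.7200| = 0.170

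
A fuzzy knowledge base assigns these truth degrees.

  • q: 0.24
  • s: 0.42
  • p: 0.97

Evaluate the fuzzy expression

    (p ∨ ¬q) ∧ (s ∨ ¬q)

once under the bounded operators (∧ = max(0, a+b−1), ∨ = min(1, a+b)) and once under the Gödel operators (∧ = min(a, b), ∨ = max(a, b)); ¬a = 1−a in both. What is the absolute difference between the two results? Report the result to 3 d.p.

0.240

Under bounded:
  ¬q = 1 − 0.24 = 0.76
  p ∨ ¬q = min(1, a+b) on (0.97, 0.76) = 1.00
  ¬q = 1 − 0.24 = 0.76
  s ∨ ¬q = min(1, a+b) on (0.42, 0.76) = 1.00
  (p ∨ ¬q) ∧ (s ∨ ¬q) = max(0, a+b−1) on (1.00, 1.00) = 1.00
  → value = 1.0000
Under Gödel:
  ¬q = 1 − 0.24 = 0.76
  p ∨ ¬q = max(a, b) on (0.97, 0.76) = 0.97
  ¬q = 1 − 0.24 = 0.76
  s ∨ ¬q = max(a, b) on (0.42, 0.76) = 0.76
  (p ∨ ¬q) ∧ (s ∨ ¬q) = min(a, b) on (0.97, 0.76) = 0.76
  → value = 0.7600
|1.0000 − 0.7600| = 0.240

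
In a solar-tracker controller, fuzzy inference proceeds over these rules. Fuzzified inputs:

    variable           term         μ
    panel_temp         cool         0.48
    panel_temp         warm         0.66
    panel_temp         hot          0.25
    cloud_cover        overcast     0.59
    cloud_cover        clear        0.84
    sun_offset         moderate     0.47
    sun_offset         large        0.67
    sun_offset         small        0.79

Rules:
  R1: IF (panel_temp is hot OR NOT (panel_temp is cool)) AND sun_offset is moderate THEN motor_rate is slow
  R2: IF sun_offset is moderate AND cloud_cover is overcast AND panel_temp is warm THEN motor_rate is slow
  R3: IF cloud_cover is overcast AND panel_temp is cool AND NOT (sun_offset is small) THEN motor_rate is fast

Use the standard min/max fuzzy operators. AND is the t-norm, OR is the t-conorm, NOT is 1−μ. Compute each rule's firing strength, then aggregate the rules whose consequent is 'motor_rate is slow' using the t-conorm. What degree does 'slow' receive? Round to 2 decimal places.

R1: (hot=0.25 OR ¬cool=1−0.48=0.52) = 0.52; AND[min(a, b)] with moderate=0.47 → w = 0.47
R2: moderate=0.47, overcast=0.59, warm=0.66; AND[min(a, b)] → w = 0.47
R3: overcast=0.59, cool=0.48, ¬small=1−0.79=0.21; AND[min(a, b)] → w = 0.21
Rules with consequent 'slow': {R1, R2} → strengths 0.47, 0.47
Aggregate via t-conorm [max(a, b)]: 0.47

0.47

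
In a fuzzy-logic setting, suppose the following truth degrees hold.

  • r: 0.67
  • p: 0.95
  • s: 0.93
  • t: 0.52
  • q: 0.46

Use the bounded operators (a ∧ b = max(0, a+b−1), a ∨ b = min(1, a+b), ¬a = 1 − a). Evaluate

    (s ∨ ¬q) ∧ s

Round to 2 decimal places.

¬q = 1 − 0.46 = 0.54
s ∨ ¬q = min(1, a+b) on (0.93, 0.54) = 1.00
(s ∨ ¬q) ∧ s = max(0, a+b−1) on (1.00, 0.93) = 0.93

0.93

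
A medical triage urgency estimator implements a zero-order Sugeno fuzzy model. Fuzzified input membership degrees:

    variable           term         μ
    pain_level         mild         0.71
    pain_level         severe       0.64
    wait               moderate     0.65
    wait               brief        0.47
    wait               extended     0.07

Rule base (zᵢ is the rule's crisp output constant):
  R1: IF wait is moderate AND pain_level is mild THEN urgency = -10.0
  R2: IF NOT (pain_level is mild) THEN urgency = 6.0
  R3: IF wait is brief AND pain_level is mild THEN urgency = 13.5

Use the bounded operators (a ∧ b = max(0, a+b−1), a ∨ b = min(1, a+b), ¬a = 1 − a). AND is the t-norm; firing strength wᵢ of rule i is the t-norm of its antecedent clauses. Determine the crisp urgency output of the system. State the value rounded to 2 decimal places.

0.69

R1 (z=-10.0): moderate=0.65, mild=0.71; AND[max(0, a+b−1)] → w = 0.36
R2 (z=6.0): ¬mild=1−0.71=0.29 → w = 0.29
R3 (z=13.5): brief=0.47, mild=0.71; AND[max(0, a+b−1)] → w = 0.18
Weighted average = (0.36·-10.0 + 0.29·6.0 + 0.18·13.5) / (0.36 + 0.29 + 0.18)
  = 0.5700 / 0.8300 = 0.69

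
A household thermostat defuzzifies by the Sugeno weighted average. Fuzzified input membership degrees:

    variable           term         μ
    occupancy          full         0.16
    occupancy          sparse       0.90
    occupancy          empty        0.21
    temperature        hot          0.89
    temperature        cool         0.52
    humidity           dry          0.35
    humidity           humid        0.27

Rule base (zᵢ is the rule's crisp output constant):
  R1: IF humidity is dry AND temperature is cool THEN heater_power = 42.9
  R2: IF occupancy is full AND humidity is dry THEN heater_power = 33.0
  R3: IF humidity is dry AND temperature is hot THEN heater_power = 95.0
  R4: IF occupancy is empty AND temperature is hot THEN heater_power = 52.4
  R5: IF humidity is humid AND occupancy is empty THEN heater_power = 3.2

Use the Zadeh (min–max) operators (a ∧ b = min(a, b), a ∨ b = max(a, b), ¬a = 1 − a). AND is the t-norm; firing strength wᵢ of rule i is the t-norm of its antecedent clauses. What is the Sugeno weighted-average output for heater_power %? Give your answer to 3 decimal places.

R1 (z=42.9): dry=0.35, cool=0.52; AND[min(a, b)] → w = 0.35
R2 (z=33.0): full=0.16, dry=0.35; AND[min(a, b)] → w = 0.16
R3 (z=95.0): dry=0.35, hot=0.89; AND[min(a, b)] → w = 0.35
R4 (z=52.4): empty=0.21, hot=0.89; AND[min(a, b)] → w = 0.21
R5 (z=3.2): humid=0.27, empty=0.21; AND[min(a, b)] → w = 0.21
Weighted average = (0.35·42.9 + 0.16·33.0 + 0.35·95.0 + 0.21·52.4 + 0.21·3.2) / (0.35 + 0.16 + 0.35 + 0.21 + 0.21)
  = 65.2210 / 1.2800 = 50.954

50.954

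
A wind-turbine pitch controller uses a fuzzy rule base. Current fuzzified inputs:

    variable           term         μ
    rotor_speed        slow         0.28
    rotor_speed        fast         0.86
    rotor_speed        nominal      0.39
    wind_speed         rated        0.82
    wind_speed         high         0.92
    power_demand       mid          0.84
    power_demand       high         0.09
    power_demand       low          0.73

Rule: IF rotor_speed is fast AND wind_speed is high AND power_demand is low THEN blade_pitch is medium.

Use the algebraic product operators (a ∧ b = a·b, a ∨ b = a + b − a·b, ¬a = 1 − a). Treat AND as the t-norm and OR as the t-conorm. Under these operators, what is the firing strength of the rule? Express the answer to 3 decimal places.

0.578

firing strength: fast=0.86, high=0.92, low=0.73; AND[a·b] → w = 0.5776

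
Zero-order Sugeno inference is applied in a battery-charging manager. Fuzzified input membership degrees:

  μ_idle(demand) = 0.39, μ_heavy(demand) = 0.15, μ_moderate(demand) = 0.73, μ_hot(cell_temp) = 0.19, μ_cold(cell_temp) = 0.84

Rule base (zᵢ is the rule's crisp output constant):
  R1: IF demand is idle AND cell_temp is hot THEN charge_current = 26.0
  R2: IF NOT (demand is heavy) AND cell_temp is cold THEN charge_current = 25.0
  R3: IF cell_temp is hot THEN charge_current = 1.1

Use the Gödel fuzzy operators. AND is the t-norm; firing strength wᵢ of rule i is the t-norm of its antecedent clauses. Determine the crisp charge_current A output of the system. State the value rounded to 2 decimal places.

21.43

R1 (z=26.0): idle=0.39, hot=0.19; AND[min(a, b)] → w = 0.19
R2 (z=25.0): ¬heavy=1−0.15=0.85, cold=0.84; AND[min(a, b)] → w = 0.84
R3 (z=1.1): hot=0.19 → w = 0.19
Weighted average = (0.19·26.0 + 0.84·25.0 + 0.19·1.1) / (0.19 + 0.84 + 0.19)
  = 26.1490 / 1.2200 = 21.43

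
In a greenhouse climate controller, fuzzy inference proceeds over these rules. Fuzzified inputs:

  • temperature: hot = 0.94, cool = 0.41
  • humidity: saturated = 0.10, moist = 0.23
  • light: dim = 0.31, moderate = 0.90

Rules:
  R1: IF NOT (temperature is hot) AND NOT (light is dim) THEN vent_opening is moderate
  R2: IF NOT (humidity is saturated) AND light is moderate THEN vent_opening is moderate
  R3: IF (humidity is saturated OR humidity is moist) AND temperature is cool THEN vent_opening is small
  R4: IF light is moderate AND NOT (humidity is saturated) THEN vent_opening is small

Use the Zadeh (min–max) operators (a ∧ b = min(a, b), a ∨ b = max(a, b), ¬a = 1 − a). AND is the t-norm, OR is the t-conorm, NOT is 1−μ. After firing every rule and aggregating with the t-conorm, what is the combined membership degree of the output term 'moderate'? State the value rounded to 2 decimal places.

0.90

R1: ¬hot=1−0.94=0.06, ¬dim=1−0.31=0.69; AND[min(a, b)] → w = 0.06
R2: ¬saturated=1−0.10=0.90, moderate=0.90; AND[min(a, b)] → w = 0.90
R3: (saturated=0.10 OR moist=0.23) = 0.23; AND[min(a, b)] with cool=0.41 → w = 0.23
R4: moderate=0.90, ¬saturated=1−0.10=0.90; AND[min(a, b)] → w = 0.90
Rules with consequent 'moderate': {R1, R2} → strengths 0.06, 0.90
Aggregate via t-conorm [max(a, b)]: 0.90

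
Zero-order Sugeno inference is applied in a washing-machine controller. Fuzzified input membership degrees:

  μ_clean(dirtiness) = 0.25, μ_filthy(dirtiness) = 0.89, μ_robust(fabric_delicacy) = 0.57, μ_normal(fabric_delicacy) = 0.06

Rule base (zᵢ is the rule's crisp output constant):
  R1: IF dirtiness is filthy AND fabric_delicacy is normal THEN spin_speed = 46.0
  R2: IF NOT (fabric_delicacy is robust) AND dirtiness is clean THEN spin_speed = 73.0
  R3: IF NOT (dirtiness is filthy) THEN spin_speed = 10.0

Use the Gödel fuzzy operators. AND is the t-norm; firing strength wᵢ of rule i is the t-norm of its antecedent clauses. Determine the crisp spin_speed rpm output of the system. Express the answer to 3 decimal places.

52.643

R1 (z=46.0): filthy=0.89, normal=0.06; AND[min(a, b)] → w = 0.06
R2 (z=73.0): ¬robust=1−0.57=0.43, clean=0.25; AND[min(a, b)] → w = 0.25
R3 (z=10.0): ¬filthy=1−0.89=0.11 → w = 0.11
Weighted average = (0.06·46.0 + 0.25·73.0 + 0.11·10.0) / (0.06 + 0.25 + 0.11)
  = 22.1100 / 0.4200 = 52.643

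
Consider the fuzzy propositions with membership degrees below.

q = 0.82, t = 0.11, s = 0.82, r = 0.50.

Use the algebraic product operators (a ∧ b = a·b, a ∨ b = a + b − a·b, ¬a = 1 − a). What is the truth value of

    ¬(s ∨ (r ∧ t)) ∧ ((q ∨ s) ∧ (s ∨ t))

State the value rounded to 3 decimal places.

0.138

r ∧ t = a·b on (0.5000, 0.1100) = 0.0550
s ∨ (r ∧ t) = a + b − a·b on (0.8200, 0.0550) = 0.8299
¬(s ∨ (r ∧ t)) = 1 − 0.8299 = 0.1701
q ∨ s = a + b − a·b on (0.8200, 0.8200) = 0.9676
s ∨ t = a + b − a·b on (0.8200, 0.1100) = 0.8398
(q ∨ s) ∧ (s ∨ t) = a·b on (0.9676, 0.8398) = 0.8126
¬(s ∨ (r ∧ t)) ∧ ((q ∨ s) ∧ (s ∨ t)) = a·b on (0.1701, 0.8126) = 0.1382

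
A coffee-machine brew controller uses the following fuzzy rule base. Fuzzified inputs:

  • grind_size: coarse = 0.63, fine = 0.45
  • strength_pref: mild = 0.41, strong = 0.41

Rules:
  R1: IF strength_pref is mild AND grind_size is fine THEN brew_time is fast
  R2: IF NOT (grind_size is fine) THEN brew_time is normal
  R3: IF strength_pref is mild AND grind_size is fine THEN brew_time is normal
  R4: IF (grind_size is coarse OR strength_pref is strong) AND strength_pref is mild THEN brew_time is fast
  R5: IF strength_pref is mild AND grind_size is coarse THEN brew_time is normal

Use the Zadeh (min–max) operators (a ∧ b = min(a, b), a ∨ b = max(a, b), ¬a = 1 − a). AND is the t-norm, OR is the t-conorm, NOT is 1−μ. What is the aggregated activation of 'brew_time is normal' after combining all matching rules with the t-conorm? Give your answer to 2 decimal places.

0.55

R1: mild=0.41, fine=0.45; AND[min(a, b)] → w = 0.41
R2: ¬fine=1−0.45=0.55 → w = 0.55
R3: mild=0.41, fine=0.45; AND[min(a, b)] → w = 0.41
R4: (coarse=0.63 OR strong=0.41) = 0.63; AND[min(a, b)] with mild=0.41 → w = 0.41
R5: mild=0.41, coarse=0.63; AND[min(a, b)] → w = 0.41
Rules with consequent 'normal': {R2, R3, R5} → strengths 0.55, 0.41, 0.41
Aggregate via t-conorm [max(a, b)]: 0.55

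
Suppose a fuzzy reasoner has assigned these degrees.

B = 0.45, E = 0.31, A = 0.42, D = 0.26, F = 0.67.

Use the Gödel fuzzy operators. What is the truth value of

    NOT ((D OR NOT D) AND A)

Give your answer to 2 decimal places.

0.58

NOT D = 1 − 0.26 = 0.74
D OR NOT D = max(a, b) on (0.26, 0.74) = 0.74
(D OR NOT D) AND A = min(a, b) on (0.74, 0.42) = 0.42
NOT ((D OR NOT D) AND A) = 1 − 0.42 = 0.58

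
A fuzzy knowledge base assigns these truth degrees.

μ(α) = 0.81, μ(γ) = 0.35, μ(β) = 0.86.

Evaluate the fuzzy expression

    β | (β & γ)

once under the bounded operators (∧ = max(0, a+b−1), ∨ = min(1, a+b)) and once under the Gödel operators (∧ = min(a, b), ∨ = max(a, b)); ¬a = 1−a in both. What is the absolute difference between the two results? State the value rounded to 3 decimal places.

Under bounded:
  β & γ = max(0, a+b−1) on (0.86, 0.35) = 0.21
  β | (β & γ) = min(1, a+b) on (0.86, 0.21) = 1.00
  → value = 1.0000
Under Gödel:
  β & γ = min(a, b) on (0.86, 0.35) = 0.35
  β | (β & γ) = max(a, b) on (0.86, 0.35) = 0.86
  → value = 0.8600
|1.0000 − 0.8600| = 0.140

0.140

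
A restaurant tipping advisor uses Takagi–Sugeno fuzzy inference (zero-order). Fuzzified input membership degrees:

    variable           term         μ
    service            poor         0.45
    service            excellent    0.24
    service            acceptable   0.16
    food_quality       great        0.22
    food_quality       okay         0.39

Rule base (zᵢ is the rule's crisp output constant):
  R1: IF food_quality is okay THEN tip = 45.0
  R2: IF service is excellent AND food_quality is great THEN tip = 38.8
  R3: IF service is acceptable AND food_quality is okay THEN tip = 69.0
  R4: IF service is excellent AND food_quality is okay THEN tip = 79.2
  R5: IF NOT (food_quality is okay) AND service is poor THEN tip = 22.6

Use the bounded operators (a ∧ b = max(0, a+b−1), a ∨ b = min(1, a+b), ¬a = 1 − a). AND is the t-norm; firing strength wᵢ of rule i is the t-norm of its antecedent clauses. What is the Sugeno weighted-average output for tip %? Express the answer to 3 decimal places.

R1 (z=45.0): okay=0.39 → w = 0.39
R2 (z=38.8): excellent=0.24, great=0.22; AND[max(0, a+b−1)] → w = 0.00
R3 (z=69.0): acceptable=0.16, okay=0.39; AND[max(0, a+b−1)] → w = 0.00
R4 (z=79.2): excellent=0.24, okay=0.39; AND[max(0, a+b−1)] → w = 0.00
R5 (z=22.6): ¬okay=1−0.39=0.61, poor=0.45; AND[max(0, a+b−1)] → w = 0.06
Weighted average = (0.39·45.0 + 0.00·38.8 + 0.00·69.0 + 0.00·79.2 + 0.06·22.6) / (0.39 + 0.00 + 0.00 + 0.00 + 0.06)
  = 18.9060 / 0.4500 = 42.013

42.013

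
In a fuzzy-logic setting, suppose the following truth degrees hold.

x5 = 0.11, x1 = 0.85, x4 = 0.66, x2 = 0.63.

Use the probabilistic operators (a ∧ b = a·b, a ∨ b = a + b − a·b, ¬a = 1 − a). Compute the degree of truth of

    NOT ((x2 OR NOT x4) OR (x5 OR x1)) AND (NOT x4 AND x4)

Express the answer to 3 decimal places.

NOT x4 = 1 − 0.6600 = 0.3400
x2 OR NOT x4 = a + b − a·b on (0.6300, 0.3400) = 0.7558
x5 OR x1 = a + b − a·b on (0.1100, 0.8500) = 0.8665
(x2 OR NOT x4) OR (x5 OR x1) = a + b − a·b on (0.7558, 0.8665) = 0.9674
NOT ((x2 OR NOT x4) OR (x5 OR x1)) = 1 − 0.9674 = 0.0326
NOT x4 = 1 − 0.6600 = 0.3400
NOT x4 AND x4 = a·b on (0.3400, 0.6600) = 0.2244
NOT ((x2 OR NOT x4) OR (x5 OR x1)) AND (NOT x4 AND x4) = a·b on (0.0326, 0.2244) = 0.0073

0.007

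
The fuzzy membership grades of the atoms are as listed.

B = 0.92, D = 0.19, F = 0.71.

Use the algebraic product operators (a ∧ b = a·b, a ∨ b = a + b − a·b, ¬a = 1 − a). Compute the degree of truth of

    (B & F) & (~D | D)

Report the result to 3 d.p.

0.553

B & F = a·b on (0.9200, 0.7100) = 0.6532
~D = 1 − 0.1900 = 0.8100
~D | D = a + b − a·b on (0.8100, 0.1900) = 0.8461
(B & F) & (~D | D) = a·b on (0.6532, 0.8461) = 0.5527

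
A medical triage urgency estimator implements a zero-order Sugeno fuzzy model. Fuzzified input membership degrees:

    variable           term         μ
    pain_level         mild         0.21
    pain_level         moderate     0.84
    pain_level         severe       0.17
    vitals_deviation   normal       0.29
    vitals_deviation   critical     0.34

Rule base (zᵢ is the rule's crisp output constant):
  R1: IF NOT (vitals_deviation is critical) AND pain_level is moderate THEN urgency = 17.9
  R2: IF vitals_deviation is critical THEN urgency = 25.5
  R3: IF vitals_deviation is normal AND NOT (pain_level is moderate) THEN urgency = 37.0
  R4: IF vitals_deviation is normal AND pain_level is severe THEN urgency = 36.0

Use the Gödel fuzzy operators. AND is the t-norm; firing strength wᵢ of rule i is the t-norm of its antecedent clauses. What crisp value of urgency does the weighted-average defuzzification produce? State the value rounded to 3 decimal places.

24.454

R1 (z=17.9): ¬critical=1−0.34=0.66, moderate=0.84; AND[min(a, b)] → w = 0.66
R2 (z=25.5): critical=0.34 → w = 0.34
R3 (z=37.0): normal=0.29, ¬moderate=1−0.84=0.16; AND[min(a, b)] → w = 0.16
R4 (z=36.0): normal=0.29, severe=0.17; AND[min(a, b)] → w = 0.17
Weighted average = (0.66·17.9 + 0.34·25.5 + 0.16·37.0 + 0.17·36.0) / (0.66 + 0.34 + 0.16 + 0.17)
  = 32.5240 / 1.3300 = 24.454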